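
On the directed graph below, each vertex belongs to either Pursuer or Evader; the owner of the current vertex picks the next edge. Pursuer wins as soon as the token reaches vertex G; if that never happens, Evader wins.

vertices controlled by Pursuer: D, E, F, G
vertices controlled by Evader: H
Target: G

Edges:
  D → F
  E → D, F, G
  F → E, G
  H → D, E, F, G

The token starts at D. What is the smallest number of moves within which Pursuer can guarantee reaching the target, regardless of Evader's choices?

A0 = {G}
A1: add {E, F} — E (Pursuer) has E→G; F (Pursuer) has F→G.
A2: add {D} — D (Pursuer) has D→F.
D enters the attractor at level 2, so Pursuer can force the target in 2 moves from there.

2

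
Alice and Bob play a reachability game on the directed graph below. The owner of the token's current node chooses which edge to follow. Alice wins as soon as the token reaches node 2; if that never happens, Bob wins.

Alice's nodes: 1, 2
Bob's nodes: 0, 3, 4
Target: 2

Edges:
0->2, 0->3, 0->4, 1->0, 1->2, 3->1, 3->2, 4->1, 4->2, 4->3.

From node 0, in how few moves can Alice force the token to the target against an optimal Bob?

4

A0 = {2}
A1: add {1} — 1 (Alice) has 1→2.
A2: add {3} — 3 (Bob): all of {1, 2} already in.
A3: add {4} — 4 (Bob): all of {1, 2, 3} already in.
A4: add {0} — 0 (Bob): all of {2, 3, 4} already in.
A4 = all vertices. Fixed point.
0 enters the attractor at level 4, so Alice can force the target in 4 moves from there.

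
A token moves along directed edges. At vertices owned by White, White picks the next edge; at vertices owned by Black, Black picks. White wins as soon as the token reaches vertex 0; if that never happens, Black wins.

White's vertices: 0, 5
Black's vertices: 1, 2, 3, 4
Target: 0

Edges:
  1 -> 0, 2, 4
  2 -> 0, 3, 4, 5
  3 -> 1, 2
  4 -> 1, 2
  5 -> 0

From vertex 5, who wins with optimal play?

White

A0 = {0}
A1: add {5} — 5 (White) has 5→0.
A2 = A1; e.g. 1 (Black) can still go to 2. Fixed point.
5 ∈ A1, so White can force the target.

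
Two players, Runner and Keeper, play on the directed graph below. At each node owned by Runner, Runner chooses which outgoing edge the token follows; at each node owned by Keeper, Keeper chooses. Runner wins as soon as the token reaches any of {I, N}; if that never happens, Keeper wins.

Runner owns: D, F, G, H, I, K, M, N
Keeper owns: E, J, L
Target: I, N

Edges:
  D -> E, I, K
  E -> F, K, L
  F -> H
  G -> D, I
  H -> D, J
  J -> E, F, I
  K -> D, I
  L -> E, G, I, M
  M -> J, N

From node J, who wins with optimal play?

Keeper

A0 = {I, N}
A1: add {D, G, K, M} — D (Runner) has D→I; G (Runner) has G→I; K (Runner) has K→I; M (Runner) has M→N.
A2: add {H} — H (Runner) has H→D.
A3: add {F} — F (Runner) has F→H.
A4 = A3; e.g. E (Keeper) can still go to L. Fixed point.
J never enters the attractor, so Keeper can avoid the target forever.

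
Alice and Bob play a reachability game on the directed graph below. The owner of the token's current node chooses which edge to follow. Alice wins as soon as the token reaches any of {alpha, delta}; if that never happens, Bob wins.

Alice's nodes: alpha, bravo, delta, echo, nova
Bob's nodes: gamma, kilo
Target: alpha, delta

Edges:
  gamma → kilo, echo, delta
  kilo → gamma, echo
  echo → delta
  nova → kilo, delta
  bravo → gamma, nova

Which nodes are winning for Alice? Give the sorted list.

A0 = {alpha, delta}
A1: add {echo, nova} — echo (Alice) has echo→delta; nova (Alice) has nova→delta.
A2: add {bravo} — bravo (Alice) has bravo→nova.
A3 = A2; e.g. gamma (Bob) can still go to kilo. Fixed point.
Alice's winning region = {alpha, bravo, delta, echo, nova}.

alpha, bravo, delta, echo, nova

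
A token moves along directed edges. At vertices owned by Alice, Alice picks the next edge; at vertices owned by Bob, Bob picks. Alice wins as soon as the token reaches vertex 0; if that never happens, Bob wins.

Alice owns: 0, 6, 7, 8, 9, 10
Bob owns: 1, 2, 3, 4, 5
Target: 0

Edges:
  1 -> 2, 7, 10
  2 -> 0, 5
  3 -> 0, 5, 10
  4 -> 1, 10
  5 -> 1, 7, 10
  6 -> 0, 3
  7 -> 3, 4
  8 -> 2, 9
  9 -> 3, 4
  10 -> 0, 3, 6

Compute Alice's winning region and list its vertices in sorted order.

0, 6, 10

A0 = {0}
A1: add {6, 10} — 6 (Alice) has 6→0; 10 (Alice) has 10→0.
A2 = A1; e.g. 1 (Bob) can still go to 2. Fixed point.
Alice's winning region = {0, 6, 10}.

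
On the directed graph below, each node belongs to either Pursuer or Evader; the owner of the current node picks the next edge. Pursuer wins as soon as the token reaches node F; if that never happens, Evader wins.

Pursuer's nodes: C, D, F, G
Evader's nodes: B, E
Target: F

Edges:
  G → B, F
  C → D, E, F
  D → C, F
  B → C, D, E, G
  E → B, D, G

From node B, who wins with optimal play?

A0 = {F}
A1: add {C, D, G} — C (Pursuer) has C→F; D (Pursuer) has D→F; G (Pursuer) has G→F.
A2 = A1; e.g. B (Evader) can still go to E. Fixed point.
B never enters the attractor, so Evader can avoid the target forever.

Evader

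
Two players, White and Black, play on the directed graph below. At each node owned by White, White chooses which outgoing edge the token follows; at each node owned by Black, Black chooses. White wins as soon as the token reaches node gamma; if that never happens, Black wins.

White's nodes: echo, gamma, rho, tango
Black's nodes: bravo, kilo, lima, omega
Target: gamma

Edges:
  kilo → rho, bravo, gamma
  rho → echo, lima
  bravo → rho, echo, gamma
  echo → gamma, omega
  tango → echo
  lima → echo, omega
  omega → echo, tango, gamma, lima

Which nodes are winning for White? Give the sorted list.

A0 = {gamma}
A1: add {echo} — echo (White) has echo→gamma.
A2: add {rho, tango} — rho (White) has rho→echo; tango (White) has tango→echo.
A3: add {bravo} — bravo (Black): all of {rho, echo, gamma} already in.
A4: add {kilo} — kilo (Black): all of {rho, bravo, gamma} already in.
A5 = A4; e.g. lima (Black) can still go to omega. Fixed point.
White's winning region = {bravo, echo, gamma, kilo, rho, tango}.

bravo, echo, gamma, kilo, rho, tango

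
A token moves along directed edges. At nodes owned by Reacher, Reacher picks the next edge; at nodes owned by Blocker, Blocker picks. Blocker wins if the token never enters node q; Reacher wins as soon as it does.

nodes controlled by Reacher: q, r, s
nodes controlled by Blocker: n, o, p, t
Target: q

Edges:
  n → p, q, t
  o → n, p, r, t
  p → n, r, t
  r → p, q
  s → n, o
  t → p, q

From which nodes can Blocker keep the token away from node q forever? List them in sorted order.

n, o, p, s, t

A0 = {q}
A1: add {r} — r (Reacher) has r→q.
A2 = A1; e.g. n (Blocker) can still go to p. Fixed point.
Reacher's attractor = {q, r}; Blocker avoids the target exactly from the complement.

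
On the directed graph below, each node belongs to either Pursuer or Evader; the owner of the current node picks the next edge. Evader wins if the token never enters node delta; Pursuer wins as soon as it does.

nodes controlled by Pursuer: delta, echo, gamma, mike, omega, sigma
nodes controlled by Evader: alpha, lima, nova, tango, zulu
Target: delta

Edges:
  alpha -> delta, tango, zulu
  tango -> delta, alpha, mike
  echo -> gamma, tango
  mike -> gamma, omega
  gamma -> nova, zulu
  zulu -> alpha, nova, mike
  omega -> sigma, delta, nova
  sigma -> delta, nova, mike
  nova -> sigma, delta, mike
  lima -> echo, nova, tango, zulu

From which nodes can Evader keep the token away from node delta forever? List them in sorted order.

alpha, lima, tango, zulu

A0 = {delta}
A1: add {omega, sigma} — sigma (Pursuer) has sigma→delta; omega (Pursuer) has omega→delta.
A2: add {mike} — mike (Pursuer) has mike→omega.
A3: add {nova} — nova (Evader): all of {sigma, delta, mike} already in.
A4: add {gamma} — gamma (Pursuer) has gamma→nova.
A5: add {echo} — echo (Pursuer) has echo→gamma.
A6 = A5; e.g. alpha (Evader) can still go to tango. Fixed point.
Pursuer's attractor = {delta, echo, gamma, mike, nova, omega, sigma}; Evader avoids the target exactly from the complement.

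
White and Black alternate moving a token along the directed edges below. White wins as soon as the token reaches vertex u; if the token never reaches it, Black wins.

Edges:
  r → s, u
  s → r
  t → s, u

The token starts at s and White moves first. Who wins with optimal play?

Black

Track states (vertex, player-to-move).
A0 = {(u,White), (u,Black)}
A1: add {(r,White), (t,White)}.
A2: add {(s,Black)}.
A3 = A2; e.g. (r,Black) stays out. (s,White) never enters ⇒ Black avoids the target.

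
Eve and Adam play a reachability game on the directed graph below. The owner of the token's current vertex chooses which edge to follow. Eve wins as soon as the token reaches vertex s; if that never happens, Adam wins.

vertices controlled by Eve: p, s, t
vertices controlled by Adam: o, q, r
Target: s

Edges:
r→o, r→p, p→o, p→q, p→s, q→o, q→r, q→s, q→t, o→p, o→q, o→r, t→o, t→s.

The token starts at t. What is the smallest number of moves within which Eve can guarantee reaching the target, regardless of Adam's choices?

1

A0 = {s}
A1: add {p, t} — p (Eve) has p→s; t (Eve) has t→s.
A2 = A1; e.g. o (Adam) can still go to q. Fixed point.
t enters the attractor at level 1, so Eve can force the target in 1 move from there.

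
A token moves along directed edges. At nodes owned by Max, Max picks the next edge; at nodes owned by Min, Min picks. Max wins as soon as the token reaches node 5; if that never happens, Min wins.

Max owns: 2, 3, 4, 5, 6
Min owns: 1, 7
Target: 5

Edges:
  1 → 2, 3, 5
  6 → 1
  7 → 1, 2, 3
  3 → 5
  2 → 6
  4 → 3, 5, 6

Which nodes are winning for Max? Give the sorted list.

A0 = {5}
A1: add {3, 4} — 3 (Max) has 3→5; 4 (Max) has 4→5.
A2 = A1; e.g. 1 (Min) can still go to 2. Fixed point.
Max's winning region = {3, 4, 5}.

3, 4, 5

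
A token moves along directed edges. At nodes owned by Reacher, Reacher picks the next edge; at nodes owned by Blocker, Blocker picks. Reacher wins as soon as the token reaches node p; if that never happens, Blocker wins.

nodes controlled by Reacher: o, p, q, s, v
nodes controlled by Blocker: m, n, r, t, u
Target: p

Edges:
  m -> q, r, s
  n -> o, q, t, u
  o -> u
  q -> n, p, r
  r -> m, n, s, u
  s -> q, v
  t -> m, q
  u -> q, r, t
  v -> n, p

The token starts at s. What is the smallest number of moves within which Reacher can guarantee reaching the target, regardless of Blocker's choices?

2

A0 = {p}
A1: add {q, v} — q (Reacher) has q→p; v (Reacher) has v→p.
A2: add {s} — s (Reacher) has s→q.
A3 = A2; e.g. m (Blocker) can still go to r. Fixed point.
s enters the attractor at level 2, so Reacher can force the target in 2 moves from there.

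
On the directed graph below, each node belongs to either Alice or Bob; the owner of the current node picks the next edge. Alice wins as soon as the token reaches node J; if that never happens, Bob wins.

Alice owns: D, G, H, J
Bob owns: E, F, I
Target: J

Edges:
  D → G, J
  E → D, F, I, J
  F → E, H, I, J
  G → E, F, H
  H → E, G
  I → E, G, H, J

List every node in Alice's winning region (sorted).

D, J

A0 = {J}
A1: add {D} — D (Alice) has D→J.
A2 = A1; e.g. E (Bob) can still go to F. Fixed point.
Alice's winning region = {D, J}.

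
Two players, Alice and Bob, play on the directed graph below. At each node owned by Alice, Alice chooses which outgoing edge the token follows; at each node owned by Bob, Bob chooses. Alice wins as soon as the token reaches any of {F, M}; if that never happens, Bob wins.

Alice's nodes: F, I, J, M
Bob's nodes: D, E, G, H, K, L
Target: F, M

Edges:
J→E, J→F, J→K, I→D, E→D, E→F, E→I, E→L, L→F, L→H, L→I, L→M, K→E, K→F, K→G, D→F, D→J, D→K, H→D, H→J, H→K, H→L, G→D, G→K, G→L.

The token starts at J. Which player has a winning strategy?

Alice

A0 = {F, M}
A1: add {J} — J (Alice) has J→F.
A2 = A1; e.g. D (Bob) can still go to K. Fixed point.
J ∈ A1, so Alice can force the target.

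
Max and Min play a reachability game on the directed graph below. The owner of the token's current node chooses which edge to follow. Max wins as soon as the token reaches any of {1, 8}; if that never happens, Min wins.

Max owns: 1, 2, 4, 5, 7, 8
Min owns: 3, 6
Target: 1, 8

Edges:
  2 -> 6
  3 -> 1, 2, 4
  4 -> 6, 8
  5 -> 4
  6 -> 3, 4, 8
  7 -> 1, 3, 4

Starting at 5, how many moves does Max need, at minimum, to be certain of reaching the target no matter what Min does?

2

A0 = {1, 8}
A1: add {4, 7} — 4 (Max) has 4→8; 7 (Max) has 7→1.
A2: add {5} — 5 (Max) has 5→4.
A3 = A2; e.g. 2 (Max) has no edge into A2. Fixed point.
5 enters the attractor at level 2, so Max can force the target in 2 moves from there.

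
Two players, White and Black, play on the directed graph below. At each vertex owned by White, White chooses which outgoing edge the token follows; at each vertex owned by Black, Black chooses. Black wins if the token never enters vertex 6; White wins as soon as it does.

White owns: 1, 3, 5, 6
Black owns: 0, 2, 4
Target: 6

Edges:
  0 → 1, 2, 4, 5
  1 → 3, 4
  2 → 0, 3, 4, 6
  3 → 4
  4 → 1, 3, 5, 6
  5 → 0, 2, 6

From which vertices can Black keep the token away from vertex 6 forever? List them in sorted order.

A0 = {6}
A1: add {5} — 5 (White) has 5→6.
A2 = A1; e.g. 0 (Black) can still go to 1. Fixed point.
White's attractor = {5, 6}; Black avoids the target exactly from the complement.

0, 1, 2, 3, 4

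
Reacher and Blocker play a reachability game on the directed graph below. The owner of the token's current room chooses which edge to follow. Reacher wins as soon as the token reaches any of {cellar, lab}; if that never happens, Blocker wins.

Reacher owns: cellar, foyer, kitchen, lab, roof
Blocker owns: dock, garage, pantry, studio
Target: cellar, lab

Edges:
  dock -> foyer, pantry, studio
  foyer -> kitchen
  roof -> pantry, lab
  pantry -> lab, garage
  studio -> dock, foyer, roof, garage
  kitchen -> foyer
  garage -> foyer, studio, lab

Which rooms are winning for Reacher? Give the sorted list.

cellar, lab, roof

A0 = {cellar, lab}
A1: add {roof} — roof (Reacher) has roof→lab.
A2 = A1; e.g. dock (Blocker) can still go to foyer. Fixed point.
Reacher's winning region = {cellar, lab, roof}.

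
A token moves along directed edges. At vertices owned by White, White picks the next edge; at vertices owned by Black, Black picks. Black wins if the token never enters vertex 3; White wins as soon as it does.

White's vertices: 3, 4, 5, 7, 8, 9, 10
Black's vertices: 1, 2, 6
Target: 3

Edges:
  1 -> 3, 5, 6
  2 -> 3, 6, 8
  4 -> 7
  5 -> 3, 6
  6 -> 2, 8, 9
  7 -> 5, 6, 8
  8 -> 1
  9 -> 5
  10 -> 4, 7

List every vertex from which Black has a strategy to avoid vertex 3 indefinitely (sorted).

1, 2, 6, 8

A0 = {3}
A1: add {5} — 5 (White) has 5→3.
A2: add {7, 9} — 7 (White) has 7→5; 9 (White) has 9→5.
A3: add {4, 10} — 4 (White) has 4→7; 10 (White) has 10→7.
A4 = A3; e.g. 1 (Black) can still go to 6. Fixed point.
White's attractor = {3, 4, 5, 7, 9, 10}; Black avoids the target exactly from the complement.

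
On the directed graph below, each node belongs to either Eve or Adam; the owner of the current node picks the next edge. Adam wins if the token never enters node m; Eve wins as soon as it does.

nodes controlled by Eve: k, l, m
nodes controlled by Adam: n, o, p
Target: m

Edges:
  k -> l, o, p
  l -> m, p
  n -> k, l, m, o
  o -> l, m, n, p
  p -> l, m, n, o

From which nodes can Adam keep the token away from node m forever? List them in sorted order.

A0 = {m}
A1: add {l} — l (Eve) has l→m.
A2: add {k} — k (Eve) has k→l.
A3 = A2; e.g. n (Adam) can still go to o. Fixed point.
Eve's attractor = {k, l, m}; Adam avoids the target exactly from the complement.

n, o, p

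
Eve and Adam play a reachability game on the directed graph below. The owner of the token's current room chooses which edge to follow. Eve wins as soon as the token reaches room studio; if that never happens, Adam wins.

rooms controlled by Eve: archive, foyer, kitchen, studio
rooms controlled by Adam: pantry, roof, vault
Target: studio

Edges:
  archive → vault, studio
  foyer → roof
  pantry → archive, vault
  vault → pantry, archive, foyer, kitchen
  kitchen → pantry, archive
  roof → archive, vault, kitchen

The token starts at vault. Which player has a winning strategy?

Adam

A0 = {studio}
A1: add {archive} — archive (Eve) has archive→studio.
A2: add {kitchen} — kitchen (Eve) has kitchen→archive.
A3 = A2; e.g. pantry (Adam) can still go to vault. Fixed point.
vault never enters the attractor, so Adam can avoid the target forever.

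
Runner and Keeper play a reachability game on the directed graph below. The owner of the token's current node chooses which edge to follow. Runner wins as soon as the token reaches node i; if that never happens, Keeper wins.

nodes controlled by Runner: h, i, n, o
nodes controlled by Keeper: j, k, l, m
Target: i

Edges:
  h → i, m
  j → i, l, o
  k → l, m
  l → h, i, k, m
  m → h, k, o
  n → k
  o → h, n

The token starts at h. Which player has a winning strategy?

A0 = {i}
A1: add {h} — h (Runner) has h→i.
h ∈ A1, so Runner can force the target.

Runner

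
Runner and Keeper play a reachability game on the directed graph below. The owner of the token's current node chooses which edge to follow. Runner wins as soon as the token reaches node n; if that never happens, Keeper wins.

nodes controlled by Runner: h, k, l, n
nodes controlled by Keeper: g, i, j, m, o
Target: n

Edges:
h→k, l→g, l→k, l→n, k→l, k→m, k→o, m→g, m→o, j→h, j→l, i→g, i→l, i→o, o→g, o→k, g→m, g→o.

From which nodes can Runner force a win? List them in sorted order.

A0 = {n}
A1: add {l} — l (Runner) has l→n.
A2: add {k} — k (Runner) has k→l.
A3: add {h} — h (Runner) has h→k.
A4: add {j} — j (Keeper): all of {h, l} already in.
A5 = A4; e.g. g (Keeper) can still go to m. Fixed point.
Runner's winning region = {h, j, k, l, n}.

h, j, k, l, n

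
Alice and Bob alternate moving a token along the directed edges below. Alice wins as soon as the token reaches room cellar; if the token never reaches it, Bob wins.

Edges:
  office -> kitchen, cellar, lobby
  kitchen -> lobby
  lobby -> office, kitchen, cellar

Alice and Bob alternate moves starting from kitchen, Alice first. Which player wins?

Bob

Track states (vertex, player-to-move).
A0 = {(cellar,Alice), (cellar,Bob)}
A1: add {(office,Alice), (lobby,Alice)}.
A2: add {(kitchen,Bob)}.
A3 = A2; e.g. (office,Bob) stays out. (kitchen,Alice) never enters ⇒ Bob avoids the target.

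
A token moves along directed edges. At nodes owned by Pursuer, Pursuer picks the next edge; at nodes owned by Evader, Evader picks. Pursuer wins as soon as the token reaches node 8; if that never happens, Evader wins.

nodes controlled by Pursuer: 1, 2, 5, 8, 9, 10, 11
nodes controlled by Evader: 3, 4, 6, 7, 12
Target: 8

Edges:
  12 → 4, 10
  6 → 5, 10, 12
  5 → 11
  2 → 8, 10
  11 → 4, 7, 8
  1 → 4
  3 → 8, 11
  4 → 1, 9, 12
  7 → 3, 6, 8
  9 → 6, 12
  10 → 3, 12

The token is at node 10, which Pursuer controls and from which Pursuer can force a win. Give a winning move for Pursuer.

A0 = {8}
A1: add {2, 11} — 2 (Pursuer) has 2→8; 11 (Pursuer) has 11→8.
A2: add {3, 5} — 3 (Evader): all of {8, 11} already in; 5 (Pursuer) has 5→11.
A3: add {10} — 10 (Pursuer) has 10→3.
A4 = A3; e.g. 1 (Pursuer) has no edge into A3. Fixed point.
From 10, successor 3 is in the attractor (rank 2); the other successor 12 is not.

3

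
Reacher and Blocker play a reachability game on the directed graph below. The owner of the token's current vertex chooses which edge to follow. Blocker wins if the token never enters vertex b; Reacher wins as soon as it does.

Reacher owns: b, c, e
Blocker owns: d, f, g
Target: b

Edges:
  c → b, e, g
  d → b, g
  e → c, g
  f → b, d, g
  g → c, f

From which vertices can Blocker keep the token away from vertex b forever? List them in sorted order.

d, f, g

A0 = {b}
A1: add {c} — c (Reacher) has c→b.
A2: add {e} — e (Reacher) has e→c.
A3 = A2; e.g. d (Blocker) can still go to g. Fixed point.
Reacher's attractor = {b, c, e}; Blocker avoids the target exactly from the complement.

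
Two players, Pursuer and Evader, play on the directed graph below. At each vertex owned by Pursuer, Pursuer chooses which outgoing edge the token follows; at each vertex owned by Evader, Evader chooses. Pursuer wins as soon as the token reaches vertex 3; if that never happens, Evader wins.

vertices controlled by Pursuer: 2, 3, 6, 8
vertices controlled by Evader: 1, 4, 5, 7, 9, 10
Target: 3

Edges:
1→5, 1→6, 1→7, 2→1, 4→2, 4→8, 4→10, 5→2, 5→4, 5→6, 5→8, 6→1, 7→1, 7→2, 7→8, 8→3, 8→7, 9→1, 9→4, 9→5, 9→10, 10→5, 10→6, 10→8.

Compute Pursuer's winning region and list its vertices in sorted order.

A0 = {3}
A1: add {8} — 8 (Pursuer) has 8→3.
A2 = A1; e.g. 1 (Evader) can still go to 5. Fixed point.
Pursuer's winning region = {3, 8}.

3, 8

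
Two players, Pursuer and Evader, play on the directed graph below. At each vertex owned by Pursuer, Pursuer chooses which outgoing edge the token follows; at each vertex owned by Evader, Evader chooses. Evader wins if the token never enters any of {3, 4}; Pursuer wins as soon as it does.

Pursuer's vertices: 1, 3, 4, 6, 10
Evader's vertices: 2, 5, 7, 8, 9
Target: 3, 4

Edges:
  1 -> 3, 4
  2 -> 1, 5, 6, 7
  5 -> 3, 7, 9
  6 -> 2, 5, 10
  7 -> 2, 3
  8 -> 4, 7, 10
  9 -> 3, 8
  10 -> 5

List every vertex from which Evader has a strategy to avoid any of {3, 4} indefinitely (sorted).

2, 5, 6, 7, 8, 9, 10

A0 = {3, 4}
A1: add {1} — 1 (Pursuer) has 1→3.
A2 = A1; e.g. 2 (Evader) can still go to 5. Fixed point.
Pursuer's attractor = {1, 3, 4}; Evader avoids the target exactly from the complement.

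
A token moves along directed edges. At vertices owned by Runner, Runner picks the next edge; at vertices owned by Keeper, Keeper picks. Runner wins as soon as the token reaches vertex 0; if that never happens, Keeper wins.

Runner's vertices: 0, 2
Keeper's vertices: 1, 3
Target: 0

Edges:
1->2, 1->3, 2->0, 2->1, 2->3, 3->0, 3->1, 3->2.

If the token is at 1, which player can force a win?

Keeper

A0 = {0}
A1: add {2} — 2 (Runner) has 2→0.
A2 = A1; e.g. 1 (Keeper) can still go to 3. Fixed point.
1 never enters the attractor, so Keeper can avoid the target forever.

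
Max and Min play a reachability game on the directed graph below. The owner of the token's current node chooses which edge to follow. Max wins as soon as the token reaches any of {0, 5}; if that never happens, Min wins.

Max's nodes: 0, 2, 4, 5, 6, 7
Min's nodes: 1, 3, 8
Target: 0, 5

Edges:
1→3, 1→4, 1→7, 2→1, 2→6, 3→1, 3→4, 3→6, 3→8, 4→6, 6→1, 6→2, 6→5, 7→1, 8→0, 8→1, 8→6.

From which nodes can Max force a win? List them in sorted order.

A0 = {0, 5}
A1: add {6} — 6 (Max) has 6→5.
A2: add {2, 4} — 2 (Max) has 2→6; 4 (Max) has 4→6.
A3 = A2; e.g. 1 (Min) can still go to 3. Fixed point.
Max's winning region = {0, 2, 4, 5, 6}.

0, 2, 4, 5, 6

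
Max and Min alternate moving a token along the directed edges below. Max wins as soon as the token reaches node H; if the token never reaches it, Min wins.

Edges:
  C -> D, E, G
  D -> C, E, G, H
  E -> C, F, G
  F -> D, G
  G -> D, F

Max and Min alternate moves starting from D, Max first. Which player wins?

Track states (vertex, player-to-move).
A0 = {(H,Max), (H,Min)}
A1: add {(D,Max)}.
(D,Max) ∈ A1 ⇒ Max forces the target.

Max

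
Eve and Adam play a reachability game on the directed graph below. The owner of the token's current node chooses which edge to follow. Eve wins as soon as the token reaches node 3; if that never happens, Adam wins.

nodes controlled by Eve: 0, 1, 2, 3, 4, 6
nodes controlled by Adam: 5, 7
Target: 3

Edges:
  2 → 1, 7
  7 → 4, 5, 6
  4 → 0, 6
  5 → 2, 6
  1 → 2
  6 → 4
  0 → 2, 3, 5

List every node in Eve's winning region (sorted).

0, 3, 4, 6

A0 = {3}
A1: add {0} — 0 (Eve) has 0→3.
A2: add {4} — 4 (Eve) has 4→0.
A3: add {6} — 6 (Eve) has 6→4.
A4 = A3; e.g. 1 (Eve) has no edge into A3. Fixed point.
Eve's winning region = {0, 3, 4, 6}.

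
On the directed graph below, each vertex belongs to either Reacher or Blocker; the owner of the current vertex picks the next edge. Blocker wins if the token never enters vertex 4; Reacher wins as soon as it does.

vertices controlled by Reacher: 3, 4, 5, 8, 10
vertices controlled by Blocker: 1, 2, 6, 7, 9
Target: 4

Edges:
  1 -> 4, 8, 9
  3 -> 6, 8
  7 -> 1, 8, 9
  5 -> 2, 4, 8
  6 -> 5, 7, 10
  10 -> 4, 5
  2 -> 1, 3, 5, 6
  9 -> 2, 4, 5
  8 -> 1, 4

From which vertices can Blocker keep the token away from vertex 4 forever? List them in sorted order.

A0 = {4}
A1: add {5, 8, 10} — 5 (Reacher) has 5→4; 8 (Reacher) has 8→4; 10 (Reacher) has 10→4.
A2: add {3} — 3 (Reacher) has 3→8.
A3 = A2; e.g. 1 (Blocker) can still go to 9. Fixed point.
Reacher's attractor = {3, 4, 5, 8, 10}; Blocker avoids the target exactly from the complement.

1, 2, 6, 7, 9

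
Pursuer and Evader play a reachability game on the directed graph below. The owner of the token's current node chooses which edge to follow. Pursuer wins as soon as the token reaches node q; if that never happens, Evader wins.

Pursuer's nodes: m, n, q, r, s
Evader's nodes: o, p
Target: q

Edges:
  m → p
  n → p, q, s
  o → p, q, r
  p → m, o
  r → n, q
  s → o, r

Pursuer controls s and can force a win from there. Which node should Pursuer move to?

A0 = {q}
A1: add {n, r} — n (Pursuer) has n→q; r (Pursuer) has r→q.
A2: add {s} — s (Pursuer) has s→r.
A3 = A2; e.g. m (Pursuer) has no edge into A2. Fixed point.
From s, successor r is in the attractor (rank 1); the other successor o is not.

r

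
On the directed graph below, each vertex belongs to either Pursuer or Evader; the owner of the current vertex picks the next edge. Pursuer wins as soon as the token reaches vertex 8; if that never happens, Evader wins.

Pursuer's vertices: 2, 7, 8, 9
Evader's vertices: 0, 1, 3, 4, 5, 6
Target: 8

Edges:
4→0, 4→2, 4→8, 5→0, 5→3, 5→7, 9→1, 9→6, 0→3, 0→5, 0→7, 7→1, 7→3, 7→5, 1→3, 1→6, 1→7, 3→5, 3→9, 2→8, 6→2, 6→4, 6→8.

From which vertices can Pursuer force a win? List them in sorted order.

2, 8

A0 = {8}
A1: add {2} — 2 (Pursuer) has 2→8.
A2 = A1; e.g. 0 (Evader) can still go to 3. Fixed point.
Pursuer's winning region = {2, 8}.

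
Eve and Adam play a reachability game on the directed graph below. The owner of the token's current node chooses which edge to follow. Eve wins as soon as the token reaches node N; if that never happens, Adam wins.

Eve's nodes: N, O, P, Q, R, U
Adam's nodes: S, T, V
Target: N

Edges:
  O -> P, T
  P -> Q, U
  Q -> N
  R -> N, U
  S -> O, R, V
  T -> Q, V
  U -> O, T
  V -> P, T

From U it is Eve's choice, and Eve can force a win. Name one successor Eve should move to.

O

A0 = {N}
A1: add {Q, R} — Q (Eve) has Q→N; R (Eve) has R→N.
A2: add {P} — P (Eve) has P→Q.
A3: add {O} — O (Eve) has O→P.
A4: add {U} — U (Eve) has U→O.
A5 = A4; e.g. S (Adam) can still go to V. Fixed point.
From U, successor O is in the attractor (rank 3); the other successor T is not.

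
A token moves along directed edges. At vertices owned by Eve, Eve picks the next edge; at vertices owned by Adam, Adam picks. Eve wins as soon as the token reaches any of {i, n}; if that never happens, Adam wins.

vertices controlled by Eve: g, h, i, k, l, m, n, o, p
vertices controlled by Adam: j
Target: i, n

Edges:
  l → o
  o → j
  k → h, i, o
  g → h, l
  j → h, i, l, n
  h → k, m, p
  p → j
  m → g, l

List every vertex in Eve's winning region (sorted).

g, h, i, k, m, n

A0 = {i, n}
A1: add {k} — k (Eve) has k→i.
A2: add {h} — h (Eve) has h→k.
A3: add {g} — g (Eve) has g→h.
A4: add {m} — m (Eve) has m→g.
A5 = A4; e.g. j (Adam) can still go to l. Fixed point.
Eve's winning region = {g, h, i, k, m, n}.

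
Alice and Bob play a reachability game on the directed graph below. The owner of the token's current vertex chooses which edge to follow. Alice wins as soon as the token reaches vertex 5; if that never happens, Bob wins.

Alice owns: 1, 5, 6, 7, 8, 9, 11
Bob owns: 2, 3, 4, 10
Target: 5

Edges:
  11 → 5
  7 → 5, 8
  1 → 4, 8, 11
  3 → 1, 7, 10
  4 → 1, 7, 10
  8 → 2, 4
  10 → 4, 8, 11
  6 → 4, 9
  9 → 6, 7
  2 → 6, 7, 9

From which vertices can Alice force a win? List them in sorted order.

1, 2, 5, 6, 7, 8, 9, 11

A0 = {5}
A1: add {7, 11} — 7 (Alice) has 7→5; 11 (Alice) has 11→5.
A2: add {1, 9} — 1 (Alice) has 1→11; 9 (Alice) has 9→7.
A3: add {6} — 6 (Alice) has 6→9.
A4: add {2} — 2 (Bob): all of {6, 7, 9} already in.
A5: add {8} — 8 (Alice) has 8→2.
A6 = A5; e.g. 3 (Bob) can still go to 10. Fixed point.
Alice's winning region = {1, 2, 5, 6, 7, 8, 9, 11}.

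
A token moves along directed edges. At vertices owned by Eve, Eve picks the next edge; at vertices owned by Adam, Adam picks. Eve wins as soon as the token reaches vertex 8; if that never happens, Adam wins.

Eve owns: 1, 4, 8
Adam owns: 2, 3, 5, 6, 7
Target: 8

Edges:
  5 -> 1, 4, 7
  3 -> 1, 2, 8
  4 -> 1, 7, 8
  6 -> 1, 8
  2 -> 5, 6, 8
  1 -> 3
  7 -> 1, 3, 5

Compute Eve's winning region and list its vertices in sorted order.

4, 8

A0 = {8}
A1: add {4} — 4 (Eve) has 4→8.
A2 = A1; e.g. 1 (Eve) has no edge into A1. Fixed point.
Eve's winning region = {4, 8}.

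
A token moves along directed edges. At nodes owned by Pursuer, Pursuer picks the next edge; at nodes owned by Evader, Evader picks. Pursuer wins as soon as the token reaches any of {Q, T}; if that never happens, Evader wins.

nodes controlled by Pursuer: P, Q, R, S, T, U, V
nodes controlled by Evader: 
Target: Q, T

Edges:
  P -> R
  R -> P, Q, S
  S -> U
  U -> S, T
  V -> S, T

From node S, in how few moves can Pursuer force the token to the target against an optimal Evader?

2

A0 = {Q, T}
A1: add {R, U, V} — R (Pursuer) has R→Q; U (Pursuer) has U→T; V (Pursuer) has V→T.
A2: add {P, S} — P (Pursuer) has P→R; S (Pursuer) has S→U.
A2 = all vertices. Fixed point.
S enters the attractor at level 2, so Pursuer can force the target in 2 moves from there.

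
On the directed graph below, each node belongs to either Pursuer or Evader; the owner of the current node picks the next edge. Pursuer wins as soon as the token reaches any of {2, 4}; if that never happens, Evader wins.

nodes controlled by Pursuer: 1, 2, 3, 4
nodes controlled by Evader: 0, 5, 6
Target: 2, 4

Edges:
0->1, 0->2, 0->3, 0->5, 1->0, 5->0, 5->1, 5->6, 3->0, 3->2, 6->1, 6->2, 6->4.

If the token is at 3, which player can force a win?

Pursuer

A0 = {2, 4}
A1: add {3} — 3 (Pursuer) has 3→2.
A2 = A1; e.g. 0 (Evader) can still go to 1. Fixed point.
3 ∈ A1, so Pursuer can force the target.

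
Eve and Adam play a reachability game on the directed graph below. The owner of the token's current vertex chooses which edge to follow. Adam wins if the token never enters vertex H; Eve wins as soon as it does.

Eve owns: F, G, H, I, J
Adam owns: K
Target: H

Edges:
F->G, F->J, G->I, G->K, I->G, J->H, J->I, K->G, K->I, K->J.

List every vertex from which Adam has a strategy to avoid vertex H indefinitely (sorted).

A0 = {H}
A1: add {J} — J (Eve) has J→H.
A2: add {F} — F (Eve) has F→J.
A3 = A2; e.g. G (Eve) has no edge into A2. Fixed point.
Eve's attractor = {F, H, J}; Adam avoids the target exactly from the complement.

G, I, K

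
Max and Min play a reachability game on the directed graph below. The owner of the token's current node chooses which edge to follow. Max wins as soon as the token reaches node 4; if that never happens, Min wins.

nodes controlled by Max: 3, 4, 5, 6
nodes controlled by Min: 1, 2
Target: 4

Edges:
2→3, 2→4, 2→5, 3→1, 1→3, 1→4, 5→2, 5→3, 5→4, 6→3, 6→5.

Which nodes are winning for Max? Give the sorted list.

A0 = {4}
A1: add {5} — 5 (Max) has 5→4.
A2: add {6} — 6 (Max) has 6→5.
A3 = A2; e.g. 1 (Min) can still go to 3. Fixed point.
Max's winning region = {4, 5, 6}.

4, 5, 6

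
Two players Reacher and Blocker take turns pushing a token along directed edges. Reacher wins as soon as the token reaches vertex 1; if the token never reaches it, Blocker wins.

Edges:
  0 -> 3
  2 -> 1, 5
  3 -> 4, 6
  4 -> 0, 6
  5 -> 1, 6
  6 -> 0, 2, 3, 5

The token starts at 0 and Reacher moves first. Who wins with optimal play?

Blocker

Track states (vertex, player-to-move).
A0 = {(1,Reacher), (1,Blocker)}
A1: add {(2,Reacher), (5,Reacher)}.
A2: add {(2,Blocker)}.
A3: add {(6,Reacher)}.
A4: add {(5,Blocker)}.
A5 = A4; e.g. (0,Reacher) stays out. (0,Reacher) never enters ⇒ Blocker avoids the target.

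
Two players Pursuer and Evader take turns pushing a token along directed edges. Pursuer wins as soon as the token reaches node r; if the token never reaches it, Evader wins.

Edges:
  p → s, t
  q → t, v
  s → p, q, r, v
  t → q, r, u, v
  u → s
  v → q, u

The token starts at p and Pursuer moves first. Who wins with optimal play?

Track states (vertex, player-to-move).
A0 = {(r,Pursuer), (r,Evader)}
A1: add {(s,Pursuer), (t,Pursuer)}.
A2: add {(p,Evader), (u,Evader)}.
A3: add {(v,Pursuer)}.
A4: add {(q,Evader)}.
A5 = A4; e.g. (p,Pursuer) stays out. (p,Pursuer) never enters ⇒ Evader avoids the target.

Evader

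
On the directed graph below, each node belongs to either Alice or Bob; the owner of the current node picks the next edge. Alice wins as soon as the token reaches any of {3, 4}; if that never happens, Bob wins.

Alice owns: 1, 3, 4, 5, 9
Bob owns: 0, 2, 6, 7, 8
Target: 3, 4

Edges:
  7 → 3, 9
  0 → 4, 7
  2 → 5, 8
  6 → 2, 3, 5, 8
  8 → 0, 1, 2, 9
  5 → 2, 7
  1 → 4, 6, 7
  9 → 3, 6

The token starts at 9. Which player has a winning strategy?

Alice

A0 = {3, 4}
A1: add {1, 9} — 1 (Alice) has 1→4; 9 (Alice) has 9→3.
9 ∈ A1, so Alice can force the target.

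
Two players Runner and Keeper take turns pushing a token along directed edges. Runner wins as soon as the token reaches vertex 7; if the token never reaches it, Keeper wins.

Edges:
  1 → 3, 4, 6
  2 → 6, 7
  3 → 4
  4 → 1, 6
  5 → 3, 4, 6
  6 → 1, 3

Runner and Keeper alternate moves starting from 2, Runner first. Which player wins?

Runner

Track states (vertex, player-to-move).
A0 = {(7,Runner), (7,Keeper)}
A1: add {(2,Runner)}.
(2,Runner) ∈ A1 ⇒ Runner forces the target.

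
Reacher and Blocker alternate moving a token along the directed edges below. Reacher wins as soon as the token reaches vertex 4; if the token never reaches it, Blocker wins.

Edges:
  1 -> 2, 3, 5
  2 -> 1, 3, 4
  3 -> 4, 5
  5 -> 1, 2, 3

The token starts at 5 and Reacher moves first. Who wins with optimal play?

Blocker

Track states (vertex, player-to-move).
A0 = {(4,Reacher), (4,Blocker)}
A1: add {(2,Reacher), (3,Reacher)}.
A2 = A1; e.g. (1,Reacher) stays out. (5,Reacher) never enters ⇒ Blocker avoids the target.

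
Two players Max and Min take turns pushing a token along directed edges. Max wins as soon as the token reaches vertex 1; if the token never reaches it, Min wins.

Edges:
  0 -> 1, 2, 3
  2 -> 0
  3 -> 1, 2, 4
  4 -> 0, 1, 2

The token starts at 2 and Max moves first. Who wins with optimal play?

Min

Track states (vertex, player-to-move).
A0 = {(1,Max), (1,Min)}
A1: add {(0,Max), (3,Max), (4,Max)}.
A2: add {(2,Min)}.
A3 = A2; e.g. (0,Min) stays out. (2,Max) never enters ⇒ Min avoids the target.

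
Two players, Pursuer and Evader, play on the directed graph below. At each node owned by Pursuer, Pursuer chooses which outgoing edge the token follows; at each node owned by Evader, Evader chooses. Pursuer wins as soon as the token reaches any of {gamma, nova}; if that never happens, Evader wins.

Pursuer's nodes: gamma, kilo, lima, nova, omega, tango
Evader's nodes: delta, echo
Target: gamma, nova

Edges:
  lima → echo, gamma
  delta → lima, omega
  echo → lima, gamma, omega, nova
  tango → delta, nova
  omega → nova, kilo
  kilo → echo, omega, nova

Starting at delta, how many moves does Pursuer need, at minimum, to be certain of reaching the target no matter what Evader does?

A0 = {gamma, nova}
A1: add {kilo, lima, omega, tango} — lima (Pursuer) has lima→gamma; tango (Pursuer) has tango→nova; omega (Pursuer) has omega→nova; kilo (Pursuer) has kilo→nova.
A2: add {delta, echo} — delta (Evader): all of {lima, omega} already in; echo (Evader): all of {lima, gamma, omega, nova} already in.
A2 = all vertices. Fixed point.
delta enters the attractor at level 2, so Pursuer can force the target in 2 moves from there.

2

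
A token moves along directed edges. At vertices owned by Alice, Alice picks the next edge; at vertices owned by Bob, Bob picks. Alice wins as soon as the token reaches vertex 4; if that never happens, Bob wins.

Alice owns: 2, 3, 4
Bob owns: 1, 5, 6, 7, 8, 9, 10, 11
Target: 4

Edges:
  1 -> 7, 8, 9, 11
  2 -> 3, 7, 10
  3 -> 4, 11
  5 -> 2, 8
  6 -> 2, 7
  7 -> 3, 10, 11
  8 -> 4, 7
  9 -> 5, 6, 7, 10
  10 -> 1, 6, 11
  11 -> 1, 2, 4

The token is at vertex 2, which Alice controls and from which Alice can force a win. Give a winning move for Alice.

A0 = {4}
A1: add {3} — 3 (Alice) has 3→4.
A2: add {2} — 2 (Alice) has 2→3.
A3 = A2; e.g. 1 (Bob) can still go to 7. Fixed point.
From 2, successor 3 is in the attractor (rank 1); the other successors 7, 10 are not.

3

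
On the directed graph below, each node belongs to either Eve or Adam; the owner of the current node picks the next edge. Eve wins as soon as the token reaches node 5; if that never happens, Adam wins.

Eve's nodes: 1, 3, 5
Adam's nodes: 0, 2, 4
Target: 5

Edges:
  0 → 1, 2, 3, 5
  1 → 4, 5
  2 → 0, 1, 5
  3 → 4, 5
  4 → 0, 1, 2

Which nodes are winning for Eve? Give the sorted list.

A0 = {5}
A1: add {1, 3} — 1 (Eve) has 1→5; 3 (Eve) has 3→5.
A2 = A1; e.g. 0 (Adam) can still go to 2. Fixed point.
Eve's winning region = {1, 3, 5}.

1, 3, 5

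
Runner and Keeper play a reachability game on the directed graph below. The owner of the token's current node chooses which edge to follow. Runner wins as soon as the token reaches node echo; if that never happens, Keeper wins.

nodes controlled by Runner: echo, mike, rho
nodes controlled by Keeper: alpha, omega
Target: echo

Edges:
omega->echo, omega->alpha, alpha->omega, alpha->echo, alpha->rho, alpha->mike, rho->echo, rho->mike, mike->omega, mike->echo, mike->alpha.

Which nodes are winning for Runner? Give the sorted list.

echo, mike, rho

A0 = {echo}
A1: add {mike, rho} — rho (Runner) has rho→echo; mike (Runner) has mike→echo.
A2 = A1; e.g. omega (Keeper) can still go to alpha. Fixed point.
Runner's winning region = {echo, mike, rho}.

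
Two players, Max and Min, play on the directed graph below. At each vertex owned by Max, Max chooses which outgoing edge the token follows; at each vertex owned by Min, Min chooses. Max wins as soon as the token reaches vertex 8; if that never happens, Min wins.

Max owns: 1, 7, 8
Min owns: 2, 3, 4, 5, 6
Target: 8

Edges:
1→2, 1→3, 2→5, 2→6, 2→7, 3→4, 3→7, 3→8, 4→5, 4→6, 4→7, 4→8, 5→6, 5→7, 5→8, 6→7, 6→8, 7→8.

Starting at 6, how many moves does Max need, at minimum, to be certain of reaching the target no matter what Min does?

A0 = {8}
A1: add {7} — 7 (Max) has 7→8.
A2: add {6} — 6 (Min): all of {7, 8} already in.
6 enters the attractor at level 2, so Max can force the target in 2 moves from there.

2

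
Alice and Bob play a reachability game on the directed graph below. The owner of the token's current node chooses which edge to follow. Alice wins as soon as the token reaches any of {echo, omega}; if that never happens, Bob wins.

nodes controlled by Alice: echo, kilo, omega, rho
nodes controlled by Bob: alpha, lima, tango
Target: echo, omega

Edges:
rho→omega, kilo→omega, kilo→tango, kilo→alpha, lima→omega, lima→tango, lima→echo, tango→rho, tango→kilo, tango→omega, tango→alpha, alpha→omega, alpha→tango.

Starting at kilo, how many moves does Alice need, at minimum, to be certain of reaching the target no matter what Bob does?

1

A0 = {echo, omega}
A1: add {kilo, rho} — rho (Alice) has rho→omega; kilo (Alice) has kilo→omega.
A2 = A1; e.g. lima (Bob) can still go to tango. Fixed point.
kilo enters the attractor at level 1, so Alice can force the target in 1 move from there.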